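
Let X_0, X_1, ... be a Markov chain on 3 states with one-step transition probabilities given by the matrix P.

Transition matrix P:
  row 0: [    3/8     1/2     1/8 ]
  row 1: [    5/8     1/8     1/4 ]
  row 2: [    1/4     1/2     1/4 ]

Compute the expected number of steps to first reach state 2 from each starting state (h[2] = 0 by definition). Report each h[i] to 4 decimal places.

First-step conditioning: h[2] = 0; for i ≠ 2, h[i] = 1 + Σ_k P[i][k]·h[k].
  h[0] = 1 + 3/8·h[0] + 1/2·h[1]
  h[1] = 1 + 5/8·h[0] + 1/8·h[1]
Solving the 2×2 linear system over states ≠ 2 gives exactly h = [88/15, 16/3, 0] (h[2] = 0 is the target).

h = [5.8667, 5.3333, 0.0000]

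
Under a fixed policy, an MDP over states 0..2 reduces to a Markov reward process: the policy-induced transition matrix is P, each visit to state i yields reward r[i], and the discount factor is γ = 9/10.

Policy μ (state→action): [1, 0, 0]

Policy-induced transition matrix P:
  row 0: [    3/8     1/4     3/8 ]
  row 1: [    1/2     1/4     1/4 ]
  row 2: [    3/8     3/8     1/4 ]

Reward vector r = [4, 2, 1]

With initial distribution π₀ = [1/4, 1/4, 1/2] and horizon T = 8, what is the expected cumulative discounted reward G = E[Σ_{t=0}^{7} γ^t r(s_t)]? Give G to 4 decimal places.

t=0: π = [0.2500, 0.2500, 0.5000], E[r] = 2.0000, γ^t·E[r] = 2.000000, running G = 2.000000
t=1: π = [0.4063, 0.3125, 0.2813], E[r] = 2.5313, γ^t·E[r] = 2.278125, running G = 4.278125
t=2: π = [0.4141, 0.2852, 0.3008], E[r] = 2.5273, γ^t·E[r] = 2.047148, running G = 6.325273
t=3: π = [0.4106, 0.2876, 0.3018], E[r] = 2.5195, γ^t·E[r] = 1.836738, running G = 8.162012
t=4: π = [0.4109, 0.2877, 0.3013], E[r] = 2.5206, γ^t·E[r] = 1.653745, running G = 9.815757
t=5: π = [0.4110, 0.2877, 0.3014], E[r] = 2.5206, γ^t·E[r] = 1.488366, running G = 11.304123
t=6: π = [0.4110, 0.2877, 0.3014], E[r] = 2.5205, γ^t·E[r] = 1.339521, running G = 12.643645
t=7: π = [0.4110, 0.2877, 0.3014], E[r] = 2.5205, γ^t·E[r] = 1.205570, running G = 13.849215

G = 13.8492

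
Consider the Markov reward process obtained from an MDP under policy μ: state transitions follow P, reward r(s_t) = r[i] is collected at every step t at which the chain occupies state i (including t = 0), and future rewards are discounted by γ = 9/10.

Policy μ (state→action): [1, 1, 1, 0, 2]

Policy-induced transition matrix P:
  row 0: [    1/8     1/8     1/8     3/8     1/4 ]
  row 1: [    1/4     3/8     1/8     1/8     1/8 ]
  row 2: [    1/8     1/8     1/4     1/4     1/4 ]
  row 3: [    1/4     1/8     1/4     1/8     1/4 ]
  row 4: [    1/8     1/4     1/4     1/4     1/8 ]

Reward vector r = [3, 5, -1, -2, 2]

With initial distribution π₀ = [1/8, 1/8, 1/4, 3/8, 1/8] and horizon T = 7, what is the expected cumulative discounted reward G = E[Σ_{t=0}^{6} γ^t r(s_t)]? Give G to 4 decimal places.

G = 5.5931

t=0: π = [0.1250, 0.1250, 0.2500, 0.3750, 0.1250], E[r] = 0.2500, γ^t·E[r] = 0.250000, running G = 0.250000
t=1: π = [0.1875, 0.1719, 0.2188, 0.2031, 0.2188], E[r] = 1.2344, γ^t·E[r] = 1.110938, running G = 1.360938
t=2: π = [0.1719, 0.1953, 0.2051, 0.2266, 0.2012], E[r] = 1.2363, γ^t·E[r] = 1.001426, running G = 2.362363
t=3: π = [0.1777, 0.1990, 0.2041, 0.2188, 0.2004], E[r] = 1.2874, γ^t·E[r] = 0.938481, running G = 3.300844
t=4: π = [0.1772, 0.1998, 0.2029, 0.2200, 0.2001], E[r] = 1.2879, γ^t·E[r] = 0.844973, running G = 4.145817
t=5: π = [0.1775, 0.2000, 0.2029, 0.2197, 0.2000], E[r] = 1.2900, γ^t·E[r] = 0.761746, running G = 4.907563
t=6: π = [0.1775, 0.2000, 0.2028, 0.2197, 0.2000], E[r] = 1.2900, γ^t·E[r] = 0.685584, running G = 5.593147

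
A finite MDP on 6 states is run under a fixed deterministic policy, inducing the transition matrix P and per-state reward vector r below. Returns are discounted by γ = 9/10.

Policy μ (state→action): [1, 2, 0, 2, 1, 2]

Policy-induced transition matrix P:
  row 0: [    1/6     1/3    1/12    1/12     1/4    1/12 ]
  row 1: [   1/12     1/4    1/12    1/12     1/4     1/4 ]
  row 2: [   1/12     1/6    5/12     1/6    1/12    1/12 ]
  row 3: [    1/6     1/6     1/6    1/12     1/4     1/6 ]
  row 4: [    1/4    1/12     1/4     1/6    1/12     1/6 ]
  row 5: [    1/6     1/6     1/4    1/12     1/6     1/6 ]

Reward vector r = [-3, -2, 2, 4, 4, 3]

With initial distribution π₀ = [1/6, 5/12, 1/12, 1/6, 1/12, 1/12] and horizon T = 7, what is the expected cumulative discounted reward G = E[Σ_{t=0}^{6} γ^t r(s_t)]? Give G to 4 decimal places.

G = 5.2572

t=0: π = [0.1667, 0.4167, 0.0833, 0.1667, 0.0833, 0.0833], E[r] = 0.0833, γ^t·E[r] = 0.083333, running G = 0.083333
t=1: π = [0.1319, 0.2222, 0.1528, 0.0972, 0.2153, 0.1806], E[r] = 1.2569, γ^t·E[r] = 1.131250, running G = 1.214583
t=2: π = [0.1534, 0.1892, 0.2083, 0.1140, 0.1736, 0.1615], E[r] = 1.2130, γ^t·E[r] = 0.982500, running G = 2.197083
t=3: π = [0.1480, 0.1935, 0.2181, 0.1152, 0.1729, 0.1523], E[r] = 1.2143, γ^t·E[r] = 0.885199, running G = 3.082283
t=4: π = [0.1468, 0.1931, 0.2198, 0.1159, 0.1721, 0.1523], E[r] = 1.2223, γ^t·E[r] = 0.801974, running G = 3.884256
t=5: π = [0.1466, 0.1929, 0.2203, 0.1160, 0.1720, 0.1522], E[r] = 1.2237, γ^t·E[r] = 0.722556, running G = 4.606813
t=6: π = [0.1466, 0.1928, 0.2205, 0.1160, 0.1719, 0.1522], E[r] = 1.2239, γ^t·E[r] = 0.650423, running G = 5.257236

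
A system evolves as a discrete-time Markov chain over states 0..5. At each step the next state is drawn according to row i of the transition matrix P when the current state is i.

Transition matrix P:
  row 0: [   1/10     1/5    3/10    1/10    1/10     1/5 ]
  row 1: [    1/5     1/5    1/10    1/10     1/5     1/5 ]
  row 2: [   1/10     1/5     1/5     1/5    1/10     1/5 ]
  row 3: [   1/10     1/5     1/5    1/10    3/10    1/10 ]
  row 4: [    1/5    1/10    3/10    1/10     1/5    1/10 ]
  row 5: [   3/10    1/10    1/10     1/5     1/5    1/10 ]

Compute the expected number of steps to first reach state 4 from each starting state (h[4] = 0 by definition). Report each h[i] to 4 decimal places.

First-step conditioning: h[4] = 0; for i ≠ 4, h[i] = 1 + Σ_k P[i][k]·h[k].
  h[0] = 1 + 1/10·h[0] + 1/5·h[1] + 3/10·h[2] + 1/10·h[3] + 1/5·h[5]
  h[1] = 1 + 1/5·h[0] + 1/5·h[1] + 1/10·h[2] + 1/10·h[3] + 1/5·h[5]
  h[2] = 1 + 1/10·h[0] + 1/5·h[1] + 1/5·h[2] + 1/5·h[3] + 1/5·h[5]
  h[3] = 1 + 1/10·h[0] + 1/5·h[1] + 1/5·h[2] + 1/10·h[3] + 1/10·h[5]
  h[5] = 1 + 3/10·h[0] + 1/10·h[1] + 1/10·h[2] + 1/5·h[3] + 1/10·h[5]
Solving the 5×5 linear system over states ≠ 4 gives exactly h = [61510/9999, 55570/9999, 60455/9999, 5545/1111, 0, 55595/9999] (h[4] = 0 is the target).

h = [6.1516, 5.5576, 6.0461, 4.9910, 0.0000, 5.5601]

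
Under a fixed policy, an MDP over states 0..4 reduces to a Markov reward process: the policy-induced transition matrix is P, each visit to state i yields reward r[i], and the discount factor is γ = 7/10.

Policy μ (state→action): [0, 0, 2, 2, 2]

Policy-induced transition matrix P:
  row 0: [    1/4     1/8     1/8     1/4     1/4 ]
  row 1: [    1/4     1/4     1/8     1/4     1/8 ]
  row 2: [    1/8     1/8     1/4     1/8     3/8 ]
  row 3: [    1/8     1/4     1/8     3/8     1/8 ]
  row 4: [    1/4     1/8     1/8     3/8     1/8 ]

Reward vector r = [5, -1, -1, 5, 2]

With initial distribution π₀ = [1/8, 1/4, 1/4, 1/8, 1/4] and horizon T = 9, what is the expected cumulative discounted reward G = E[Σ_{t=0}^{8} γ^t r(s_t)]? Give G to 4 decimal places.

G = 6.6666

t=0: π = [0.1250, 0.2500, 0.2500, 0.1250, 0.2500], E[r] = 1.2500, γ^t·E[r] = 1.250000, running G = 1.250000
t=1: π = [0.2031, 0.1719, 0.1563, 0.2656, 0.2031], E[r] = 2.4219, γ^t·E[r] = 1.695313, running G = 2.945313
t=2: π = [0.1973, 0.1797, 0.1445, 0.2891, 0.1895], E[r] = 2.4863, γ^t·E[r] = 1.218301, running G = 4.163613
t=3: π = [0.1958, 0.1836, 0.1431, 0.2917, 0.1858], E[r] = 2.4827, γ^t·E[r] = 0.851554, running G = 5.015168
t=4: π = [0.1956, 0.1844, 0.1429, 0.2918, 0.1852], E[r] = 2.4805, γ^t·E[r] = 0.595561, running G = 5.610728
t=5: π = [0.1957, 0.1845, 0.1429, 0.2918, 0.1852], E[r] = 2.4801, γ^t·E[r] = 0.416837, running G = 6.027565
t=6: π = [0.1957, 0.1845, 0.1429, 0.2918, 0.1852], E[r] = 2.4801, γ^t·E[r] = 0.291783, running G = 6.319347
t=7: π = [0.1957, 0.1845, 0.1429, 0.2918, 0.1852], E[r] = 2.4801, γ^t·E[r] = 0.204248, running G = 6.523595
t=8: π = [0.1957, 0.1845, 0.1429, 0.2918, 0.1852], E[r] = 2.4801, γ^t·E[r] = 0.142974, running G = 6.666569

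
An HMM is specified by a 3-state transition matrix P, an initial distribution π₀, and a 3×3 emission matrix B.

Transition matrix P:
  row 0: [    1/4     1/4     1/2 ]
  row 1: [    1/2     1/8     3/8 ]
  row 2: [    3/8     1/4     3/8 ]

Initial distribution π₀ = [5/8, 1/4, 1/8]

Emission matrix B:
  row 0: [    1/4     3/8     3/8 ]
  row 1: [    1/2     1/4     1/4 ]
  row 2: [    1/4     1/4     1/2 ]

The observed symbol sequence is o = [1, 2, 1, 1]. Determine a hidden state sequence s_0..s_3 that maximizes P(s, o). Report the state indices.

path = [0, 2, 0, 2]

t=0: δ = [2.344e-01, 6.250e-02, 3.125e-02]  (obs o_0=1)
t=1: δ = [2.197e-02, 1.465e-02, 5.859e-02]  ψ = [0, 0, 0]  (obs o_1=2)
t=2: δ = [8.240e-03, 3.662e-03, 5.493e-03]  ψ = [2, 2, 2]  (obs o_2=1)
t=3: δ = [7.725e-04, 5.150e-04, 1.030e-03]  ψ = [0, 0, 0]  (obs o_3=1)
backtrack: best end state = 2; path = [0, 2, 0, 2]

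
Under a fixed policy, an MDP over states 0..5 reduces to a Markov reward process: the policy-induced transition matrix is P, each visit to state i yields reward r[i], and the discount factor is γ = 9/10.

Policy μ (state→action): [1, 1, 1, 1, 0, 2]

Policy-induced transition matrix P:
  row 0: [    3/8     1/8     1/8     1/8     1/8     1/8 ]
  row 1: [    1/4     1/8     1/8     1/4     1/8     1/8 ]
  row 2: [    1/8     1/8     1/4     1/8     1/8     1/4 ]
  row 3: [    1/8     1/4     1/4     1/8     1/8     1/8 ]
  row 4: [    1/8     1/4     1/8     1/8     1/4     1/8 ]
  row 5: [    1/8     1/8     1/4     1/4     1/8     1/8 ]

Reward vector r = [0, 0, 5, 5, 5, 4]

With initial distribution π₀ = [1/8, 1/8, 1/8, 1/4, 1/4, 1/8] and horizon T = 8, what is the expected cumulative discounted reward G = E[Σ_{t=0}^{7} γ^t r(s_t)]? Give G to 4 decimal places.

t=0: π = [0.1250, 0.1250, 0.1250, 0.2500, 0.2500, 0.1250], E[r] = 3.6250, γ^t·E[r] = 3.625000, running G = 3.625000
t=1: π = [0.1719, 0.1875, 0.1875, 0.1563, 0.1563, 0.1406], E[r] = 3.0625, γ^t·E[r] = 2.756250, running G = 6.381250
t=2: π = [0.1914, 0.1641, 0.1855, 0.1660, 0.1445, 0.1484], E[r] = 3.0742, γ^t·E[r] = 2.490117, running G = 8.871367
t=3: π = [0.1934, 0.1638, 0.1875, 0.1641, 0.1431, 0.1482], E[r] = 3.0659, γ^t·E[r] = 2.235054, running G = 11.106421
t=4: π = [0.1938, 0.1634, 0.1875, 0.1640, 0.1429, 0.1484], E[r] = 3.0655, γ^t·E[r] = 2.011288, running G = 13.117710
t=5: π = [0.1939, 0.1634, 0.1875, 0.1640, 0.1429, 0.1484], E[r] = 3.0654, γ^t·E[r] = 1.810072, running G = 14.927782
t=6: π = [0.1939, 0.1634, 0.1875, 0.1640, 0.1429, 0.1484], E[r] = 3.0653, γ^t·E[r] = 1.629048, running G = 16.556830
t=7: π = [0.1939, 0.1634, 0.1875, 0.1640, 0.1429, 0.1484], E[r] = 3.0653, γ^t·E[r] = 1.466140, running G = 18.022970

G = 18.0230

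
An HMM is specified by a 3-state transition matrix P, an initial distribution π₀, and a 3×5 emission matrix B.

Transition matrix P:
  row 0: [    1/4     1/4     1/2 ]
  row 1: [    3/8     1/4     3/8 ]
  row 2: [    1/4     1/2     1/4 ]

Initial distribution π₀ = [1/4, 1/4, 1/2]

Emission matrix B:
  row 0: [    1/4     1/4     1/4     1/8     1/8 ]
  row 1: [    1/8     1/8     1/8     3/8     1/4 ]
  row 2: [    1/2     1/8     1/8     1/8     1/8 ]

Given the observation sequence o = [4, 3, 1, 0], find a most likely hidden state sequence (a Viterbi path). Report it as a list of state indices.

path = [2, 1, 0, 2]

t=0: δ = [3.125e-02, 6.250e-02, 6.250e-02]  (obs o_0=4)
t=1: δ = [2.930e-03, 1.172e-02, 2.930e-03]  ψ = [1, 2, 1]  (obs o_1=3)
t=2: δ = [1.099e-03, 3.662e-04, 5.493e-04]  ψ = [1, 1, 1]  (obs o_2=1)
t=3: δ = [6.866e-05, 3.433e-05, 2.747e-04]  ψ = [0, 0, 0]  (obs o_3=0)
backtrack: best end state = 2; path = [2, 1, 0, 2]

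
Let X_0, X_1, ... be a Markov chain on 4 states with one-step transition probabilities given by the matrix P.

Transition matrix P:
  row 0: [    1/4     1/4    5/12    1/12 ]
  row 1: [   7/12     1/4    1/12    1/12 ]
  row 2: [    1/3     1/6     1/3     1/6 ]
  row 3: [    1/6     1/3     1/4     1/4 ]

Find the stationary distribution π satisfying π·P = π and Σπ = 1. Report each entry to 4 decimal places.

Balance equations π_j = Σ_i π_i·P[i][j]:
  π_0 = 1/4·π_0 + 7/12·π_1 + 1/3·π_2 + 1/6·π_3
  π_1 = 1/4·π_0 + 1/4·π_1 + 1/6·π_2 + 1/3·π_3
  π_2 = 5/12·π_0 + 1/12·π_1 + 1/3·π_2 + 1/4·π_3
  normalize: π_0 + π_1 + π_2 + π_3 = 1
Solving the linear system gives exactly π = [265/774, 61/258, 113/387, 50/387].

π = [0.3424, 0.2364, 0.2920, 0.1292]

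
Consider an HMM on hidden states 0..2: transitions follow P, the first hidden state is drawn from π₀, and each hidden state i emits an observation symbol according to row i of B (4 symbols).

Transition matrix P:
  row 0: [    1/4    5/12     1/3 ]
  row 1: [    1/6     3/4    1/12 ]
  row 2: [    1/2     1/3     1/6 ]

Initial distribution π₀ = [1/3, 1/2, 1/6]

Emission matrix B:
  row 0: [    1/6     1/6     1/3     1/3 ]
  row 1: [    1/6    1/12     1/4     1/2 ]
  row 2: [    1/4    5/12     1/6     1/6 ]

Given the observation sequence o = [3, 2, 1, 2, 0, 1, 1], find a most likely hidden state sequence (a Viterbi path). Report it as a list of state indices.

t=0: δ = [1.111e-01, 2.500e-01, 2.778e-02]  (obs o_0=3)
t=1: δ = [1.389e-02, 4.688e-02, 6.173e-03]  ψ = [1, 1, 0]  (obs o_1=2)
t=2: δ = [1.302e-03, 2.930e-03, 1.929e-03]  ψ = [1, 1, 0]  (obs o_2=1)
t=3: δ = [3.215e-04, 5.493e-04, 7.234e-05]  ψ = [2, 1, 0]  (obs o_3=2)
t=4: δ = [1.526e-05, 6.866e-05, 2.679e-05]  ψ = [1, 1, 0]  (obs o_4=0)
t=5: δ = [2.233e-06, 4.292e-06, 2.384e-06]  ψ = [2, 1, 1]  (obs o_5=1)
t=6: δ = [1.987e-07, 2.682e-07, 3.101e-07]  ψ = [2, 1, 0]  (obs o_6=1)
backtrack: best end state = 2; path = [1, 0, 2, 0, 2, 0, 2]

path = [1, 0, 2, 0, 2, 0, 2]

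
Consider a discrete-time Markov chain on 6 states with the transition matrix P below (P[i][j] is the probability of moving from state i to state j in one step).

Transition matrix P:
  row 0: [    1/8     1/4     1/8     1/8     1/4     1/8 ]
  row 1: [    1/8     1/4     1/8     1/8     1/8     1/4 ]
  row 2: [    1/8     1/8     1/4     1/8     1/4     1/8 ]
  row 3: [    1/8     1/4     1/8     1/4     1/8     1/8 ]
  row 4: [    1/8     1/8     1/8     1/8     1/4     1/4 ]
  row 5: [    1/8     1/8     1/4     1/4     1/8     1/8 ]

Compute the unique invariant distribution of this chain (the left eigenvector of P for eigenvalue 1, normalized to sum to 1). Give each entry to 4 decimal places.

π = [0.1250, 0.1846, 0.1673, 0.1673, 0.1846, 0.1712]

Balance equations π_j = Σ_i π_i·P[i][j]:
  π_0 = 1/8·π_0 + 1/8·π_1 + 1/8·π_2 + 1/8·π_3 + 1/8·π_4 + 1/8·π_5
  π_1 = 1/4·π_0 + 1/4·π_1 + 1/8·π_2 + 1/4·π_3 + 1/8·π_4 + 1/8·π_5
  π_2 = 1/8·π_0 + 1/8·π_1 + 1/4·π_2 + 1/8·π_3 + 1/8·π_4 + 1/4·π_5
  π_3 = 1/8·π_0 + 1/8·π_1 + 1/8·π_2 + 1/4·π_3 + 1/8·π_4 + 1/4·π_5
  π_4 = 1/4·π_0 + 1/8·π_1 + 1/4·π_2 + 1/8·π_3 + 1/4·π_4 + 1/8·π_5
  normalize: π_0 + π_1 + π_2 + π_3 + π_4 + π_5 = 1
Solving the linear system gives exactly π = [1/8, 12/65, 87/520, 87/520, 12/65, 89/520].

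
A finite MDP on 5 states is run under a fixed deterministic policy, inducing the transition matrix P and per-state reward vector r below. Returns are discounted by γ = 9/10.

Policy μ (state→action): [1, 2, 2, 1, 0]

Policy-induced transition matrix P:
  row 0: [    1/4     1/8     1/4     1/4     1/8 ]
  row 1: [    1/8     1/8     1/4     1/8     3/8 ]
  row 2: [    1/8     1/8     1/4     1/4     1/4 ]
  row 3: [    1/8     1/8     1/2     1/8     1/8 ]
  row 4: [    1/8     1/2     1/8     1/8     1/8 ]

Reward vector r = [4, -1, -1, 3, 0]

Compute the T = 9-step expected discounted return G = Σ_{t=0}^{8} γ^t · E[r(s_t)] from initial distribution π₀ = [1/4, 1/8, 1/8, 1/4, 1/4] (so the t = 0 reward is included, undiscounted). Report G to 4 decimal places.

G = 4.7578

t=0: π = [0.2500, 0.1250, 0.1250, 0.2500, 0.2500], E[r] = 1.5000, γ^t·E[r] = 1.500000, running G = 1.500000
t=1: π = [0.1563, 0.2188, 0.2813, 0.1719, 0.1719], E[r] = 0.6406, γ^t·E[r] = 0.576563, running G = 2.076563
t=2: π = [0.1445, 0.1895, 0.2715, 0.1797, 0.2148], E[r] = 0.6563, γ^t·E[r] = 0.531563, running G = 2.608125
t=3: π = [0.1431, 0.2056, 0.2681, 0.1770, 0.2063], E[r] = 0.6296, γ^t·E[r] = 0.459007, running G = 3.067132
t=4: π = [0.1429, 0.2024, 0.2685, 0.1764, 0.2099], E[r] = 0.6299, γ^t·E[r] = 0.413266, running G = 3.480398
t=5: π = [0.1429, 0.2037, 0.2679, 0.1764, 0.2091], E[r] = 0.6291, γ^t·E[r] = 0.371491, running G = 3.851889
t=6: π = [0.1429, 0.2034, 0.2680, 0.1763, 0.2094], E[r] = 0.6291, γ^t·E[r] = 0.334308, running G = 4.186197
t=7: π = [0.1429, 0.2035, 0.2679, 0.1764, 0.2094], E[r] = 0.6290, γ^t·E[r] = 0.300872, running G = 4.487068
t=8: π = [0.1429, 0.2035, 0.2679, 0.1763, 0.2094], E[r] = 0.6290, γ^t·E[r] = 0.270781, running G = 4.757849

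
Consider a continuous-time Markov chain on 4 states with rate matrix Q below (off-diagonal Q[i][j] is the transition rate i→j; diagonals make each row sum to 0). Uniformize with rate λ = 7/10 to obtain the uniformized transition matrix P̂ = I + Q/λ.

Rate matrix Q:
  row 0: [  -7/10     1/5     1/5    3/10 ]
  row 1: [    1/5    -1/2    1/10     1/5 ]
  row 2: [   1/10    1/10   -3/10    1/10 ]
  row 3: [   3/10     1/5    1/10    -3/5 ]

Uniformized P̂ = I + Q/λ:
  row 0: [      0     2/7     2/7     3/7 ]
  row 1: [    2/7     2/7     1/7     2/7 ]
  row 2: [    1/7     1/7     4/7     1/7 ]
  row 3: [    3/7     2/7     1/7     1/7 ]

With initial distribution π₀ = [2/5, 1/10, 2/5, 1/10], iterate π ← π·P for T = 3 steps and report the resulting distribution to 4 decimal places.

π = [0.2032, 0.2399, 0.3137, 0.2431]

t=0: π = [0.4000, 0.1000, 0.4000, 0.1000]
t=1: π = [0.1286, 0.2286, 0.3714, 0.2714]
t=2: π = [0.2347, 0.2327, 0.3204, 0.2122]
t=3: π = [0.2032, 0.2399, 0.3137, 0.2431]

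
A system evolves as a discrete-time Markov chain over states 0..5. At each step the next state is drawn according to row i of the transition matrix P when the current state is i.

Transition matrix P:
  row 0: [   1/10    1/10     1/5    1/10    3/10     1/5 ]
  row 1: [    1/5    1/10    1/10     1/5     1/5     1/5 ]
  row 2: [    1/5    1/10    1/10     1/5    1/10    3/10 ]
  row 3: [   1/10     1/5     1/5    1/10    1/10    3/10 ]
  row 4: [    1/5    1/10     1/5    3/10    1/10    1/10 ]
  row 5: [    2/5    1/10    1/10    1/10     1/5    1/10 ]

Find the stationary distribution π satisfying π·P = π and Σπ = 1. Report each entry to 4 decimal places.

Balance equations π_j = Σ_i π_i·P[i][j]:
  π_0 = 1/10·π_0 + 1/5·π_1 + 1/5·π_2 + 1/10·π_3 + 1/5·π_4 + 2/5·π_5
  π_1 = 1/10·π_0 + 1/10·π_1 + 1/10·π_2 + 1/5·π_3 + 1/10·π_4 + 1/10·π_5
  π_2 = 1/5·π_0 + 1/10·π_1 + 1/10·π_2 + 1/5·π_3 + 1/5·π_4 + 1/10·π_5
  π_3 = 1/10·π_0 + 1/5·π_1 + 1/5·π_2 + 1/10·π_3 + 3/10·π_4 + 1/10·π_5
  π_4 = 3/10·π_0 + 1/5·π_1 + 1/10·π_2 + 1/10·π_3 + 1/10·π_4 + 1/5·π_5
  normalize: π_0 + π_1 + π_2 + π_3 + π_4 + π_5 = 1
Solving the linear system gives exactly π = [157/775, 18/155, 119/775, 5/31, 133/775, 151/775].

π = [0.2026, 0.1161, 0.1535, 0.1613, 0.1716, 0.1948]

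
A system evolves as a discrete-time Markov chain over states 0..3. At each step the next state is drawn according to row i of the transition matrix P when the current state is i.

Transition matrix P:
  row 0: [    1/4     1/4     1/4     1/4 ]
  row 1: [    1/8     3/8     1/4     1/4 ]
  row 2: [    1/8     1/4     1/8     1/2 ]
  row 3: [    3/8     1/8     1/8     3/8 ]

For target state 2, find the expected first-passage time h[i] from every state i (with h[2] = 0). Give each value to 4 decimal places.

First-step conditioning: h[2] = 0; for i ≠ 2, h[i] = 1 + Σ_k P[i][k]·h[k].
  h[0] = 1 + 1/4·h[0] + 1/4·h[1] + 1/4·h[3]
  h[1] = 1 + 1/8·h[0] + 3/8·h[1] + 1/4·h[3]
  h[3] = 1 + 3/8·h[0] + 1/8·h[1] + 3/8·h[3]
Solving the 3×3 linear system over states ≠ 2 gives exactly h = [14/3, 14/3, 0, 16/3] (h[2] = 0 is the target).

h = [4.6667, 4.6667, 0.0000, 5.3333]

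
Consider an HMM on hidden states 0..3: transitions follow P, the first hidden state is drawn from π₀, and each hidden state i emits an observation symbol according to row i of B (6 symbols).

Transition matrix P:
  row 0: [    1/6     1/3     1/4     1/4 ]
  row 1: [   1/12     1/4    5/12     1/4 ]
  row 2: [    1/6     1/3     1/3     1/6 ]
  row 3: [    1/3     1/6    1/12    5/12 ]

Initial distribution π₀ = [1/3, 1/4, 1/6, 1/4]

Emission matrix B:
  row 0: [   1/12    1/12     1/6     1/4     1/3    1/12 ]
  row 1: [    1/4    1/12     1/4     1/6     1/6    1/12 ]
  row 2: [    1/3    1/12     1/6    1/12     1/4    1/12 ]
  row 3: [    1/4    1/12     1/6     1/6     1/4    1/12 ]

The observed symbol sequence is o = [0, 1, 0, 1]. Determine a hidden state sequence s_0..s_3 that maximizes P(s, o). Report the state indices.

t=0: δ = [2.778e-02, 6.250e-02, 5.556e-02, 6.250e-02]  (obs o_0=0)
t=1: δ = [1.736e-03, 1.543e-03, 2.170e-03, 2.170e-03]  ψ = [3, 2, 1, 3]  (obs o_1=1)
t=2: δ = [6.028e-05, 1.808e-04, 2.411e-04, 2.261e-04]  ψ = [3, 2, 2, 3]  (obs o_2=0)
t=3: δ = [6.279e-06, 6.698e-06, 6.698e-06, 7.849e-06]  ψ = [3, 2, 2, 3]  (obs o_3=1)
backtrack: best end state = 3; path = [3, 3, 3, 3]

path = [3, 3, 3, 3]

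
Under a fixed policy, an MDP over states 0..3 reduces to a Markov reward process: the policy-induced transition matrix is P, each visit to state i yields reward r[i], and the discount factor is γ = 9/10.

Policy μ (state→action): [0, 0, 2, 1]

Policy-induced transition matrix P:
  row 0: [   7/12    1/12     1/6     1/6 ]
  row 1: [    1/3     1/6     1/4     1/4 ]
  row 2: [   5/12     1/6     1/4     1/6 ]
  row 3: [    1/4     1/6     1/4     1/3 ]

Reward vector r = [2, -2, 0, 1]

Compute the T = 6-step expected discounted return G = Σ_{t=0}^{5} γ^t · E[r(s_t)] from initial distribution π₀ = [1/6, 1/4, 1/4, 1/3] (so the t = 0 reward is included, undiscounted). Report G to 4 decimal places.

t=0: π = [0.1667, 0.2500, 0.2500, 0.3333], E[r] = 0.1667, γ^t·E[r] = 0.166667, running G = 0.166667
t=1: π = [0.3681, 0.1528, 0.2361, 0.2431], E[r] = 0.6736, γ^t·E[r] = 0.606250, running G = 0.772917
t=2: π = [0.4248, 0.1360, 0.2193, 0.2199], E[r] = 0.7975, γ^t·E[r] = 0.645938, running G = 1.418854
t=3: π = [0.4395, 0.1313, 0.2146, 0.2147], E[r] = 0.8311, γ^t·E[r] = 0.605848, running G = 2.024702
t=4: π = [0.4432, 0.1300, 0.2134, 0.2134], E[r] = 0.8397, γ^t·E[r] = 0.550921, running G = 2.575623
t=5: π = [0.4441, 0.1297, 0.2131, 0.2131], E[r] = 0.8419, γ^t·E[r] = 0.497113, running G = 3.072736

G = 3.0727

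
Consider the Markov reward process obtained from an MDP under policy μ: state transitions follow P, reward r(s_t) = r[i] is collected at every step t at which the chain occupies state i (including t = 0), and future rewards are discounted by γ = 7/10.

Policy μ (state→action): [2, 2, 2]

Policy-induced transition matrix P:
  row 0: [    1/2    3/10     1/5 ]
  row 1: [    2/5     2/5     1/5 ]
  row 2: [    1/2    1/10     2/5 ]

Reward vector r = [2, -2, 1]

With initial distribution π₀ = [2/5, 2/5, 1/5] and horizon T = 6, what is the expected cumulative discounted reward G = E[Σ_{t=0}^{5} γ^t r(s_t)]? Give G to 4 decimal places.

t=0: π = [0.4000, 0.4000, 0.2000], E[r] = 0.2000, γ^t·E[r] = 0.200000, running G = 0.200000
t=1: π = [0.4600, 0.3000, 0.2400], E[r] = 0.5600, γ^t·E[r] = 0.392000, running G = 0.592000
t=2: π = [0.4700, 0.2820, 0.2480], E[r] = 0.6240, γ^t·E[r] = 0.305760, running G = 0.897760
t=3: π = [0.4718, 0.2786, 0.2496], E[r] = 0.6360, γ^t·E[r] = 0.218148, running G = 1.115908
t=4: π = [0.4721, 0.2779, 0.2499], E[r] = 0.6383, γ^t·E[r] = 0.153261, running G = 1.269169
t=5: π = [0.4722, 0.2778, 0.2500], E[r] = 0.6388, γ^t·E[r] = 0.107359, running G = 1.376528

G = 1.3765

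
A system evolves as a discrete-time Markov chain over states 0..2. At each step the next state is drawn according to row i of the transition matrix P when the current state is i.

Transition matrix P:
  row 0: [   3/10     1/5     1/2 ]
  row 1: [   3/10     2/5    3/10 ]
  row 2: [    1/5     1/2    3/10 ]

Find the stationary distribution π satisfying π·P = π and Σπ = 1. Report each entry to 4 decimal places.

Balance equations π_j = Σ_i π_i·P[i][j]:
  π_0 = 3/10·π_0 + 3/10·π_1 + 1/5·π_2
  π_1 = 1/5·π_0 + 2/5·π_1 + 1/2·π_2
  normalize: π_0 + π_1 + π_2 = 1
Solving the linear system gives exactly π = [9/34, 13/34, 6/17].

π = [0.2647, 0.3824, 0.3529]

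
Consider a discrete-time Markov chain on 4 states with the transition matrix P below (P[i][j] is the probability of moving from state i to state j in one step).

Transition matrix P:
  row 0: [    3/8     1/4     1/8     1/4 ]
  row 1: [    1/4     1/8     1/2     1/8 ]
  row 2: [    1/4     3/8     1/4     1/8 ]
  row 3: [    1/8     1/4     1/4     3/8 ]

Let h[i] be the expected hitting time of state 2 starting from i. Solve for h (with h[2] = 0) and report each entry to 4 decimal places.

h = [4.1653, 2.8430, 0.0000, 3.5702]

First-step conditioning: h[2] = 0; for i ≠ 2, h[i] = 1 + Σ_k P[i][k]·h[k].
  h[0] = 1 + 3/8·h[0] + 1/4·h[1] + 1/4·h[3]
  h[1] = 1 + 1/4·h[0] + 1/8·h[1] + 1/8·h[3]
  h[3] = 1 + 1/8·h[0] + 1/4·h[1] + 3/8·h[3]
Solving the 3×3 linear system over states ≠ 2 gives exactly h = [504/121, 344/121, 0, 432/121] (h[2] = 0 is the target).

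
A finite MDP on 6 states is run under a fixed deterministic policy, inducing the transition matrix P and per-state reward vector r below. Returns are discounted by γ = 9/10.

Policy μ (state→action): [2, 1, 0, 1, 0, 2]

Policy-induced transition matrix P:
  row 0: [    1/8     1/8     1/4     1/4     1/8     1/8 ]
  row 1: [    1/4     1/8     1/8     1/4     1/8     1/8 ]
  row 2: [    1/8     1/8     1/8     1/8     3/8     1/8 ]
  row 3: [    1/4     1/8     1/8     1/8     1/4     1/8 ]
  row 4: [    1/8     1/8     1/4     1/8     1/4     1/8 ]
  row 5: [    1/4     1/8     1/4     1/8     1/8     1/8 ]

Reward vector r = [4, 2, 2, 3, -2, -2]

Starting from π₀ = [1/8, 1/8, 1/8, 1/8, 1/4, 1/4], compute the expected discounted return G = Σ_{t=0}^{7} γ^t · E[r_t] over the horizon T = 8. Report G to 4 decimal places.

G = 5.7752

t=0: π = [0.1250, 0.1250, 0.1250, 0.1250, 0.2500, 0.2500], E[r] = 0.3750, γ^t·E[r] = 0.375000, running G = 0.375000
t=1: π = [0.1875, 0.1250, 0.2031, 0.1563, 0.2031, 0.1250], E[r] = 1.2188, γ^t·E[r] = 1.096875, running G = 1.471875
t=2: π = [0.1758, 0.1250, 0.1895, 0.1641, 0.2207, 0.1250], E[r] = 1.1328, γ^t·E[r] = 0.917578, running G = 2.389453
t=3: π = [0.1768, 0.1250, 0.1902, 0.1626, 0.2205, 0.1250], E[r] = 1.1343, γ^t·E[r] = 0.826888, running G = 3.216341
t=4: π = [0.1766, 0.1250, 0.1903, 0.1627, 0.2204, 0.1250], E[r] = 1.1342, γ^t·E[r] = 0.744119, running G = 3.960461
t=5: π = [0.1766, 0.1250, 0.1903, 0.1627, 0.2205, 0.1250], E[r] = 1.1340, γ^t·E[r] = 0.669631, running G = 4.630091
t=6: π = [0.1766, 0.1250, 0.1903, 0.1627, 0.2205, 0.1250], E[r] = 1.1340, γ^t·E[r] = 0.602677, running G = 5.232768
t=7: π = [0.1766, 0.1250, 0.1903, 0.1627, 0.2205, 0.1250], E[r] = 1.1340, γ^t·E[r] = 0.542407, running G = 5.775175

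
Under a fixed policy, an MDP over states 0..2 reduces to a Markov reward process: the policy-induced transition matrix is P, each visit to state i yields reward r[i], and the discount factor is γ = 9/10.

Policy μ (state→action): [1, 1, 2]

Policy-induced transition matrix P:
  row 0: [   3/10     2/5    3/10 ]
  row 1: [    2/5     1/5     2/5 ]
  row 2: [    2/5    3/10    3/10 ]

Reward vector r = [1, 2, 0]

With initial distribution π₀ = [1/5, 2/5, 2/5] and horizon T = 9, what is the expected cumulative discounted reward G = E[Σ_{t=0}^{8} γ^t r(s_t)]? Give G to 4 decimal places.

t=0: π = [0.2000, 0.4000, 0.4000], E[r] = 1.0000, γ^t·E[r] = 1.000000, running G = 1.000000
t=1: π = [0.3800, 0.2800, 0.3400], E[r] = 0.9400, γ^t·E[r] = 0.846000, running G = 1.846000
t=2: π = [0.3620, 0.3100, 0.3280], E[r] = 0.9820, γ^t·E[r] = 0.795420, running G = 2.641420
t=3: π = [0.3638, 0.3052, 0.3310], E[r] = 0.9742, γ^t·E[r] = 0.710192, running G = 3.351612
t=4: π = [0.3636, 0.3059, 0.3305], E[r] = 0.9753, γ^t·E[r] = 0.639921, running G = 3.991532
t=5: π = [0.3636, 0.3058, 0.3306], E[r] = 0.9752, γ^t·E[r] = 0.575840, running G = 4.567372
t=6: π = [0.3636, 0.3058, 0.3306], E[r] = 0.9752, γ^t·E[r] = 0.518266, running G = 5.085638
t=7: π = [0.3636, 0.3058, 0.3306], E[r] = 0.9752, γ^t·E[r] = 0.466438, running G = 5.552076
t=8: π = [0.3636, 0.3058, 0.3306], E[r] = 0.9752, γ^t·E[r] = 0.419794, running G = 5.971871

G = 5.9719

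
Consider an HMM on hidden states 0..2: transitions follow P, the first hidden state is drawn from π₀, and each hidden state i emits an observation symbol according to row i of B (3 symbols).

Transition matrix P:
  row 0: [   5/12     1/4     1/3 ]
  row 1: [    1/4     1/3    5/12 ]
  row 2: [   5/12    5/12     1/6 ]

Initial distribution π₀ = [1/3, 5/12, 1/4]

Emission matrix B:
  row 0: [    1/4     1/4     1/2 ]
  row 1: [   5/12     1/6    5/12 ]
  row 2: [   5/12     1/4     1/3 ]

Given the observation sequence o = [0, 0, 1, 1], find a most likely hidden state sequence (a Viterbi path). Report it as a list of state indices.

path = [1, 2, 0, 0]

t=0: δ = [8.333e-02, 1.736e-01, 1.042e-01]  (obs o_0=0)
t=1: δ = [1.085e-02, 2.411e-02, 3.014e-02]  ψ = [1, 1, 1]  (obs o_1=0)
t=2: δ = [3.140e-03, 2.093e-03, 2.512e-03]  ψ = [2, 2, 1]  (obs o_2=1)
t=3: δ = [3.270e-04, 1.744e-04, 2.616e-04]  ψ = [0, 2, 0]  (obs o_3=1)
backtrack: best end state = 0; path = [1, 2, 0, 0]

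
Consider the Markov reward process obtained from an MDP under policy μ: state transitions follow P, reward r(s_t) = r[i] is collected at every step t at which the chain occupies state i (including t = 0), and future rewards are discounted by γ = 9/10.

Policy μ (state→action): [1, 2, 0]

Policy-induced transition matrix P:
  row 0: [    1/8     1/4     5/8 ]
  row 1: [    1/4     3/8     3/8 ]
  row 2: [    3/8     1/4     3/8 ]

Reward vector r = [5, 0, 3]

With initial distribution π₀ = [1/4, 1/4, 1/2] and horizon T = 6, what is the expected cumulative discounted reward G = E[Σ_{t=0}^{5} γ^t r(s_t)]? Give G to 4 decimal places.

G = 12.6773

t=0: π = [0.2500, 0.2500, 0.5000], E[r] = 2.7500, γ^t·E[r] = 2.750000, running G = 2.750000
t=1: π = [0.2813, 0.2813, 0.4375], E[r] = 2.7188, γ^t·E[r] = 2.446875, running G = 5.196875
t=2: π = [0.2695, 0.2852, 0.4453], E[r] = 2.6836, γ^t·E[r] = 2.173711, running G = 7.370586
t=3: π = [0.2720, 0.2856, 0.4424], E[r] = 2.6870, γ^t·E[r] = 1.958832, running G = 9.329417
t=4: π = [0.2713, 0.2857, 0.4430], E[r] = 2.6855, γ^t·E[r] = 1.761947, running G = 11.091365
t=5: π = [0.2715, 0.2857, 0.4428], E[r] = 2.6858, γ^t·E[r] = 1.585928, running G = 12.677293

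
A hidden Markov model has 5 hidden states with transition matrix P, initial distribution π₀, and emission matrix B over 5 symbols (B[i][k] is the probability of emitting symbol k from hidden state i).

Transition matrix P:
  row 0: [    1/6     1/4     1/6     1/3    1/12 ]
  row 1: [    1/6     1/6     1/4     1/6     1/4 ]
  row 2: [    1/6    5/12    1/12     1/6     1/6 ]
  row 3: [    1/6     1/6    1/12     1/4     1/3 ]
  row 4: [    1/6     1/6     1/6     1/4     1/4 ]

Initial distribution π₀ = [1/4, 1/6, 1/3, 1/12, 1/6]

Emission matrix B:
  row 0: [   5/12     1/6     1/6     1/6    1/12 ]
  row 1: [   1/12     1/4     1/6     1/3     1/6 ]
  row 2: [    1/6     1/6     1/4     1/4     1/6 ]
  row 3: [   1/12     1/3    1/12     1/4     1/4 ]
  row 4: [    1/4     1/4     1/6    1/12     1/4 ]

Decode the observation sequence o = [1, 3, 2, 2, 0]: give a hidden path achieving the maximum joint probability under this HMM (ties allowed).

t=0: δ = [4.167e-02, 4.167e-02, 5.556e-02, 2.778e-02, 4.167e-02]  (obs o_0=1)
t=1: δ = [1.543e-03, 7.716e-03, 2.604e-03, 3.472e-03, 8.681e-04]  ψ = [2, 2, 1, 0, 1]  (obs o_1=3)
t=2: δ = [2.143e-04, 2.143e-04, 4.823e-04, 1.072e-04, 3.215e-04]  ψ = [1, 1, 1, 1, 1]  (obs o_2=2)
t=3: δ = [1.340e-05, 3.349e-05, 1.340e-05, 6.698e-06, 1.340e-05]  ψ = [2, 2, 1, 2, 2]  (obs o_3=2)
t=4: δ = [2.326e-06, 4.651e-07, 1.395e-06, 4.651e-07, 2.093e-06]  ψ = [1, 1, 1, 1, 1]  (obs o_4=0)
backtrack: best end state = 0; path = [2, 1, 2, 1, 0]

path = [2, 1, 2, 1, 0]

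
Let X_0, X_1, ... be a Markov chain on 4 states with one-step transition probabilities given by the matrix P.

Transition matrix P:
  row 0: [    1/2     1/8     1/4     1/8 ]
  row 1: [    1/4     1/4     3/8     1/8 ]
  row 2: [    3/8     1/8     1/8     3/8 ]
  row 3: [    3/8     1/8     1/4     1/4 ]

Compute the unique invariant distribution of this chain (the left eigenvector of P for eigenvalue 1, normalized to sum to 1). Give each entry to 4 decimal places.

π = [0.4082, 0.1429, 0.2381, 0.2109]

Balance equations π_j = Σ_i π_i·P[i][j]:
  π_0 = 1/2·π_0 + 1/4·π_1 + 3/8·π_2 + 3/8·π_3
  π_1 = 1/8·π_0 + 1/4·π_1 + 1/8·π_2 + 1/8·π_3
  π_2 = 1/4·π_0 + 3/8·π_1 + 1/8·π_2 + 1/4·π_3
  normalize: π_0 + π_1 + π_2 + π_3 = 1
Solving the linear system gives exactly π = [20/49, 1/7, 5/21, 31/147].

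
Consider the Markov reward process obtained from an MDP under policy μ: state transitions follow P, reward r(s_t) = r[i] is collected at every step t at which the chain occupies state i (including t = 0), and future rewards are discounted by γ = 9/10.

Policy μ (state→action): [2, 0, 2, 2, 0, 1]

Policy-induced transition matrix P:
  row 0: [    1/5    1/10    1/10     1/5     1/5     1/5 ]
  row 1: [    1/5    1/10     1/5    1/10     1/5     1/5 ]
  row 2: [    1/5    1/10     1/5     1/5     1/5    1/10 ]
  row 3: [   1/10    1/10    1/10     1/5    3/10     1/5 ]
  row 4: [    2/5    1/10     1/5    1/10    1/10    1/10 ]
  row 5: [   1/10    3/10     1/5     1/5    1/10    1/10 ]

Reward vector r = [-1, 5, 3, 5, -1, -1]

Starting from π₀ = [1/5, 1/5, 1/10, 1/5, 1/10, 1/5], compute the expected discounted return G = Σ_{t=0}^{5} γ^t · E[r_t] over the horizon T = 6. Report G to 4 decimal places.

t=0: π = [0.2000, 0.2000, 0.1000, 0.2000, 0.1000, 0.2000], E[r] = 1.8000, γ^t·E[r] = 1.800000, running G = 1.800000
t=1: π = [0.1800, 0.1400, 0.1600, 0.1700, 0.1900, 0.1600], E[r] = 1.5000, γ^t·E[r] = 1.350000, running G = 3.150000
t=2: π = [0.2050, 0.1320, 0.1650, 0.1670, 0.1820, 0.1490], E[r] = 1.4540, γ^t·E[r] = 1.177740, running G = 4.327740
t=3: π = [0.2048, 0.1298, 0.1628, 0.1686, 0.1836, 0.1504], E[r] = 1.4416, γ^t·E[r] = 1.050926, running G = 5.378666
t=4: π = [0.2048, 0.1301, 0.1627, 0.1687, 0.1835, 0.1503], E[r] = 1.4431, γ^t·E[r] = 0.946805, running G = 6.325471
t=5: π = [0.2048, 0.1301, 0.1627, 0.1686, 0.1835, 0.1504], E[r] = 1.4429, γ^t·E[r] = 0.851999, running G = 7.177470

G = 7.1775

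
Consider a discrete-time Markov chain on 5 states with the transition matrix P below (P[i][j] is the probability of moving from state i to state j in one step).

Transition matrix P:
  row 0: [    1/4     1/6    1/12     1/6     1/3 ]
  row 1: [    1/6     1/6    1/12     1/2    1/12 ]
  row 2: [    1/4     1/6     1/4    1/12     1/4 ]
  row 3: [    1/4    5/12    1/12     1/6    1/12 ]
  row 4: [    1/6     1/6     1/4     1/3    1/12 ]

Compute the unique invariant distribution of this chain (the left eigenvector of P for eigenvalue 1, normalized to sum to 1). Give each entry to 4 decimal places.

π = [0.2174, 0.2315, 0.1319, 0.2595, 0.1597]

Balance equations π_j = Σ_i π_i·P[i][j]:
  π_0 = 1/4·π_0 + 1/6·π_1 + 1/4·π_2 + 1/4·π_3 + 1/6·π_4
  π_1 = 1/6·π_0 + 1/6·π_1 + 1/6·π_2 + 5/12·π_3 + 1/6·π_4
  π_2 = 1/12·π_0 + 1/12·π_1 + 1/4·π_2 + 1/12·π_3 + 1/4·π_4
  π_3 = 1/6·π_0 + 1/2·π_1 + 1/12·π_2 + 1/6·π_3 + 1/3·π_4
  normalize: π_0 + π_1 + π_2 + π_3 + π_4 = 1
Solving the linear system gives exactly π = [2269/10437, 1611/6958, 459/3479, 2708/10437, 1111/6958].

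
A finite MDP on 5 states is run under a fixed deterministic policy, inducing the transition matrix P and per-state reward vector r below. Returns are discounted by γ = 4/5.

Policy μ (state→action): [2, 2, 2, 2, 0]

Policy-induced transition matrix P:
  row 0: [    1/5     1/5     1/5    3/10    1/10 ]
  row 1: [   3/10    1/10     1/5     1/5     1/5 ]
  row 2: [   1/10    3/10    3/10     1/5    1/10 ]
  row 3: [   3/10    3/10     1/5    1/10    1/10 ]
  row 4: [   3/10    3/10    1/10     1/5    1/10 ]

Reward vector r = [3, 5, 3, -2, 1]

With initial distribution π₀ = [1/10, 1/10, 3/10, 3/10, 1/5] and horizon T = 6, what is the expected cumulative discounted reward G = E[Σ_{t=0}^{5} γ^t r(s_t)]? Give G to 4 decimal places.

G = 7.3724

t=0: π = [0.1000, 0.1000, 0.3000, 0.3000, 0.2000], E[r] = 1.3000, γ^t·E[r] = 1.300000, running G = 1.300000
t=1: π = [0.2300, 0.2700, 0.2100, 0.1800, 0.1100], E[r] = 2.4200, γ^t·E[r] = 1.936000, running G = 3.236000
t=2: π = [0.2350, 0.2230, 0.2100, 0.2050, 0.1270], E[r] = 2.1670, γ^t·E[r] = 1.386880, running G = 4.622880
t=3: π = [0.2345, 0.2319, 0.2083, 0.2030, 0.1223], E[r] = 2.2042, γ^t·E[r] = 1.128550, running G = 5.751430
t=4: π = [0.2349, 0.2302, 0.2086, 0.2032, 0.1232], E[r] = 2.1982, γ^t·E[r] = 0.900387, running G = 6.651817
t=5: π = [0.2348, 0.2305, 0.2085, 0.2032, 0.1230], E[r] = 2.1991, γ^t·E[r] = 0.720585, running G = 7.372402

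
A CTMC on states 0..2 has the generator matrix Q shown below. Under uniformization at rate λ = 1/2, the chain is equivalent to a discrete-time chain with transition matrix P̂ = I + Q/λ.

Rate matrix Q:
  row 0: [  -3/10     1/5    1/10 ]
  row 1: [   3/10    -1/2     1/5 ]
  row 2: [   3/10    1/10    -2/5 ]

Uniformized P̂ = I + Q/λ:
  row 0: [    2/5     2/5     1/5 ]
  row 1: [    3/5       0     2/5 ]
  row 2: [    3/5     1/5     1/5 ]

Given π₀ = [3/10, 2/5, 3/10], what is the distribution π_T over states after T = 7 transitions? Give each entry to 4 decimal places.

π = [0.5000, 0.2500, 0.2500]

t=0: π = [0.3000, 0.4000, 0.3000]
t=1: π = [0.5400, 0.1800, 0.2800]
t=2: π = [0.4920, 0.2720, 0.2360]
t=3: π = [0.5016, 0.2440, 0.2544]
t=4: π = [0.4997, 0.2515, 0.2488]
t=5: π = [0.5001, 0.2496, 0.2503]
t=6: π = [0.5000, 0.2501, 0.2499]
t=7: π = [0.5000, 0.2500, 0.2500]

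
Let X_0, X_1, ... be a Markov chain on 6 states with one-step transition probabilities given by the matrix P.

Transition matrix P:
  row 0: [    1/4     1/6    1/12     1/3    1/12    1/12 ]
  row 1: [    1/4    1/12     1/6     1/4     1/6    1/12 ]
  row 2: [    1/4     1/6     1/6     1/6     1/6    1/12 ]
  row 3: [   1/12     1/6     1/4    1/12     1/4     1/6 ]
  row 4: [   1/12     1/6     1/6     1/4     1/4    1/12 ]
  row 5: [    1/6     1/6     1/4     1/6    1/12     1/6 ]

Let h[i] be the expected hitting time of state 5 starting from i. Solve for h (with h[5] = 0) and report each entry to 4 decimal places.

h = [9.8108, 9.8742, 9.9318, 9.1829, 9.8857, 0.0000]

First-step conditioning: h[5] = 0; for i ≠ 5, h[i] = 1 + Σ_k P[i][k]·h[k].
  h[0] = 1 + 1/4·h[0] + 1/6·h[1] + 1/12·h[2] + 1/3·h[3] + 1/12·h[4]
  h[1] = 1 + 1/4·h[0] + 1/12·h[1] + 1/6·h[2] + 1/4·h[3] + 1/6·h[4]
  h[2] = 1 + 1/4·h[0] + 1/6·h[1] + 1/6·h[2] + 1/6·h[3] + 1/6·h[4]
  h[3] = 1 + 1/12·h[0] + 1/6·h[1] + 1/4·h[2] + 1/12·h[3] + 1/4·h[4]
  h[4] = 1 + 1/12·h[0] + 1/6·h[1] + 1/6·h[2] + 1/4·h[3] + 1/4·h[4]
Solving the 5×5 linear system over states ≠ 5 gives exactly h = [20436/2083, 20568/2083, 20688/2083, 19128/2083, 20592/2083, 0] (h[5] = 0 is the target).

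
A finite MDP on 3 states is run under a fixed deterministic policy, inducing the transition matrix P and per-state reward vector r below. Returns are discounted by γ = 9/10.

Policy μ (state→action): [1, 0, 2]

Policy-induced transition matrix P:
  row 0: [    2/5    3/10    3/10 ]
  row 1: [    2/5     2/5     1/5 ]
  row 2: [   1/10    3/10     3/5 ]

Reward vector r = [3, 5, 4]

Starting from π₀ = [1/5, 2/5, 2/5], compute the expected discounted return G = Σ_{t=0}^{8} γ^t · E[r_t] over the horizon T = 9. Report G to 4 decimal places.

t=0: π = [0.2000, 0.4000, 0.4000], E[r] = 4.2000, γ^t·E[r] = 4.200000, running G = 4.200000
t=1: π = [0.2800, 0.3400, 0.3800], E[r] = 4.0600, γ^t·E[r] = 3.654000, running G = 7.854000
t=2: π = [0.2860, 0.3340, 0.3800], E[r] = 4.0480, γ^t·E[r] = 3.278880, running G = 11.132880
t=3: π = [0.2860, 0.3334, 0.3806], E[r] = 4.0474, γ^t·E[r] = 2.950555, running G = 14.083435
t=4: π = [0.2858, 0.3333, 0.3808], E[r] = 4.0475, γ^t·E[r] = 2.655578, running G = 16.739012
t=5: π = [0.2857, 0.3333, 0.3809], E[r] = 4.0476, γ^t·E[r] = 2.390059, running G = 19.129072
t=6: π = [0.2857, 0.3333, 0.3809], E[r] = 4.0476, γ^t·E[r] = 2.151065, running G = 21.280137
t=7: π = [0.2857, 0.3333, 0.3809], E[r] = 4.0476, γ^t·E[r] = 1.935962, running G = 23.216099
t=8: π = [0.2857, 0.3333, 0.3810], E[r] = 4.0476, γ^t·E[r] = 1.742367, running G = 24.958466

G = 24.9585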